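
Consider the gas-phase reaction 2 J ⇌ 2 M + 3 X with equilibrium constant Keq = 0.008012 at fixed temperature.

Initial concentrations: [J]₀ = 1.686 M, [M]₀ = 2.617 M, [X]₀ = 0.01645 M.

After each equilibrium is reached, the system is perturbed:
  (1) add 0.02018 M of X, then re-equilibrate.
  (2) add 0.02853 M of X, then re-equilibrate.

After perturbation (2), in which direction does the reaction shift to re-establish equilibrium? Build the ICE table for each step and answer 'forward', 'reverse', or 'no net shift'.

Direction: reverse

Q₀ = 1.0725e-05 vs Keq = 0.008012 ⇒ Q<K, forward
Step 1:
                   J          M          X
  I            1.686      2.617    0.01645
  C         -0.08325    0.08325     0.1249
  E            1.603        2.7     0.1413
  solve Keq expr → x = 0.04163; check Q = 0.008012
Then add 0.02018 M of X.
Step 2:
                   J          M          X
  I            1.603        2.7     0.1615
  C          0.01266   -0.01266   -0.01899
  E            1.615      2.688     0.1425
  solve Keq expr → x = -0.00633; check Q = 0.008012
Then add 0.02853 M of X.
Step 3:
                   J          M          X
  I            1.615      2.688      0.171
  C          0.01789   -0.01789   -0.02684
  E            1.633       2.67     0.1442
  solve Keq expr → x = -0.008946; check Q = 0.008012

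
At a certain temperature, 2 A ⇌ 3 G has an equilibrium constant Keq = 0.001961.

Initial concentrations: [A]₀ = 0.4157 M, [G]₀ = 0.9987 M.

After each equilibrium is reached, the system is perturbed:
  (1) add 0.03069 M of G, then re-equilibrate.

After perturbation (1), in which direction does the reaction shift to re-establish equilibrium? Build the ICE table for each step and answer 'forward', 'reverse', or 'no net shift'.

Q₀ = 5.764 vs Keq = 0.001961 ⇒ Q>K, reverse
Step 1:
                    A           G
  Initial      0.4157      0.9987
  Change       0.5825     -0.8737
  Equil        0.9982       0.125
  solve Keq expr → x = -0.2912; check Q = 0.001961
Then add 0.03069 M of G.
Step 2:
                    A           G
  Initial      0.9982      0.1557
  Change      0.01938    -0.02908
  Equil         1.018      0.1266
  solve Keq expr → x = -0.009692; check Q = 0.001961

Direction: reverse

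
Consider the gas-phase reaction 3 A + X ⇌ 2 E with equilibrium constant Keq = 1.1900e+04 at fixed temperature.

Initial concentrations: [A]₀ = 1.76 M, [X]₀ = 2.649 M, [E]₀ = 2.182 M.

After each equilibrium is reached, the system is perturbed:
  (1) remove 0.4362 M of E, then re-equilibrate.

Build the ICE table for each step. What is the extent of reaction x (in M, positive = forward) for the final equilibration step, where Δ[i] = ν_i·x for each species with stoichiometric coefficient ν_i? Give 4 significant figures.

x = 0.00225 M

Q₀ = 0.3297 vs Keq = 1.1900e+04 ⇒ Q<K, forward
Step 1:
                   A          X          E
  I             1.76      2.649      2.182
  C           -1.684    -0.5613      1.123
  E          0.07603      2.088      3.305
  solve Keq expr → x = 0.5613; check Q = 1.1900e+04
Then remove 0.4362 M of E.
Step 2:
                   A          X          E
  I          0.07603      2.088      2.868
  C         -0.00675   -0.00225     0.0045
  E          0.06928      2.085      2.873
  solve Keq expr → x = 0.00225; check Q = 1.1900e+04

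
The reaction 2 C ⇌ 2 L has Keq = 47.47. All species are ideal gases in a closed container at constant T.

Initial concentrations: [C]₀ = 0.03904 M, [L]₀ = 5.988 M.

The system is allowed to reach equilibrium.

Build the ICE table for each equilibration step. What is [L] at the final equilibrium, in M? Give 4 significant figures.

Q₀ = 2.3526e+04 vs Keq = 47.47 ⇒ Q>K, reverse
Step 1:
                    C           L
  init        0.03904       5.988
  Δ            0.7249     -0.7249
  eq           0.7639       5.263
  solve Keq expr → x = -0.3624; check Q = 47.47

[L]_eq = 5.263 M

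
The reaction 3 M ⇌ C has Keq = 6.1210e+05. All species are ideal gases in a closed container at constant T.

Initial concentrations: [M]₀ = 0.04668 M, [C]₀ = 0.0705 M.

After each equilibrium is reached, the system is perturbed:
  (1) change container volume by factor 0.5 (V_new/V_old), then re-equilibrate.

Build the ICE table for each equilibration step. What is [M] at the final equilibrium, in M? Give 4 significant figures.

[M]_eq = 0.006524 M

Q₀ = 693.1 vs Keq = 6.1210e+05 ⇒ Q<K, forward
Step 1:
                   M          C
  init       0.04668     0.0705
  Δ         -0.04152    0.01384
  eq        0.005165    0.08434
  solve Keq expr → x = 0.01384; check Q = 6.1210e+05
Then change container volume by factor 0.5 (V_new/V_old).
Step 2:
                   M          C
  init       0.01033     0.1687
  Δ        -0.003806   0.001269
  eq        0.006524     0.1699
  solve Keq expr → x = 0.001269; check Q = 6.1210e+05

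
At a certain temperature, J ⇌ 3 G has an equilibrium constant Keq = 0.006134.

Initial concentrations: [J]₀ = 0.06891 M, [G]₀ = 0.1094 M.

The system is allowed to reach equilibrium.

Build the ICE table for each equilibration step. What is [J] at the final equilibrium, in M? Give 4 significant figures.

Q₀ = 0.019 vs Keq = 0.006134 ⇒ Q>K, reverse
Step 1:
                    J           G
  I           0.06891      0.1094
  C           0.01027     -0.0308
  E           0.07918      0.0786
  solve Keq expr → x = -0.01027; check Q = 0.006134

[J]_eq = 0.07918 M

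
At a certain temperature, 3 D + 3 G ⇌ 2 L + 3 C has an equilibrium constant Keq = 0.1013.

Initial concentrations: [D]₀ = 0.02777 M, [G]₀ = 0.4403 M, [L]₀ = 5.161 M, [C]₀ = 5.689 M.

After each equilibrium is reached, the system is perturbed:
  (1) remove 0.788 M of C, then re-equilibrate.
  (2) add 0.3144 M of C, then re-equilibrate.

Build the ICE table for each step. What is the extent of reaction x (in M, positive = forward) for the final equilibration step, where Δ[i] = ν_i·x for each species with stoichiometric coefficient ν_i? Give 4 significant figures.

Q₀ = 2.6829e+09 vs Keq = 0.1013 ⇒ Q>K, reverse
Step 1:
                   D          G          L          C
  init       0.02777     0.4403      5.161      5.689
  Δ            3.156      3.156     -2.104     -3.156
  eq           3.183      3.596      3.057      2.533
  solve Keq expr → x = -1.052; check Q = 0.1013
Then remove 0.788 M of C.
Step 2:
                   D          G          L          C
  init         3.183      3.596      3.057      1.745
  Δ          -0.2887    -0.2887     0.1925     0.2887
  eq           2.895      3.307       3.25      2.034
  solve Keq expr → x = 0.09625; check Q = 0.1013
Then add 0.3144 M of C.
Step 3:
                   D          G          L          C
  init         2.895      3.307       3.25      2.348
  Δ           0.1187     0.1187   -0.07912    -0.1187
  eq           3.013      3.426      3.171       2.23
  solve Keq expr → x = -0.03956; check Q = 0.1013

x = -0.03956 M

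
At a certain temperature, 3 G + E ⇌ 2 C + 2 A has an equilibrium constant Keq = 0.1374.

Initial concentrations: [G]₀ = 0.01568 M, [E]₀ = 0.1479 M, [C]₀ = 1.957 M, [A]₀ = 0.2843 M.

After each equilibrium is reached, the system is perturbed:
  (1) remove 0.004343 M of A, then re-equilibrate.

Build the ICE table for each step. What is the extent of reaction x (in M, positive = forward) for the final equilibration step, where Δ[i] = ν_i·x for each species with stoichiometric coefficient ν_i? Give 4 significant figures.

Q₀ = 5.4291e+05 vs Keq = 0.1374 ⇒ Q>K, reverse
Step 1:
                   G          E          C          A
  init       0.01568     0.1479      1.957     0.2843
  Δ           0.3832     0.1277    -0.2555    -0.2555
  eq          0.3989     0.2756      1.702    0.02882
  solve Keq expr → x = -0.1277; check Q = 0.1374
Then remove 0.004343 M of A.
Step 2:
                   G          E          C          A
  init        0.3989     0.2756      1.702    0.02447
  Δ         -0.00541  -0.001803   0.003607   0.003607
  eq          0.3935     0.2738      1.705    0.02808
  solve Keq expr → x = 0.001803; check Q = 0.1374

x = 0.001803 M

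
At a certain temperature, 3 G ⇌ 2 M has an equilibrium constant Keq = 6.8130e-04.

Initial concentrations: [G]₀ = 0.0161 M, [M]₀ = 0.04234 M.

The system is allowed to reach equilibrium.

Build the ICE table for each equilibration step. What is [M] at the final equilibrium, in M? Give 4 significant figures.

[M]_eq = 5.7677e-04 M

Q₀ = 429.6 vs Keq = 6.8130e-04 ⇒ Q>K, reverse
Step 1:
                    G           M
  I            0.0161     0.04234
  C           0.06264    -0.04176
  E           0.07874  5.7677e-04
  solve Keq expr → x = -0.02088; check Q = 6.8130e-04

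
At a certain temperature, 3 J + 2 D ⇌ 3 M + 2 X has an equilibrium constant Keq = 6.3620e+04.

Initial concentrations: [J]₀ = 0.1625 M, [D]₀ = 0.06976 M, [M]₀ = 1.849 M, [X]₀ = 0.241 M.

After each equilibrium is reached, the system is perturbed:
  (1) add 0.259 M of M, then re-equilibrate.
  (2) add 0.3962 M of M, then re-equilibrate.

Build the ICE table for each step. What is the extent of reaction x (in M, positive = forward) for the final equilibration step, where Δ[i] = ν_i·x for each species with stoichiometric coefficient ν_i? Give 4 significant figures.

Q₀ = 1.7582e+04 vs Keq = 6.3620e+04 ⇒ Q<K, forward
Step 1:
                    J           D           M           X
  I            0.1625     0.06976       1.849       0.241
  C           -0.0262    -0.01747      0.0262     0.01747
  E            0.1363     0.05229       1.875      0.2585
  solve Keq expr → x = 0.008734; check Q = 6.3620e+04
Then add 0.259 M of M.
Step 2:
                    J           D           M           X
  I            0.1363     0.05229       2.134      0.2585
  C          0.007405    0.004937   -0.007405   -0.004937
  E            0.1437     0.05723       2.127      0.2535
  solve Keq expr → x = -0.002468; check Q = 6.3620e+04
Then add 0.3962 M of M.
Step 3:
                    J           D           M           X
  I            0.1437     0.05723       2.523      0.2535
  C           0.01053    0.007023    -0.01053   -0.007023
  E            0.1542     0.06425       2.512      0.2465
  solve Keq expr → x = -0.003512; check Q = 6.3620e+04

x = -0.003512 M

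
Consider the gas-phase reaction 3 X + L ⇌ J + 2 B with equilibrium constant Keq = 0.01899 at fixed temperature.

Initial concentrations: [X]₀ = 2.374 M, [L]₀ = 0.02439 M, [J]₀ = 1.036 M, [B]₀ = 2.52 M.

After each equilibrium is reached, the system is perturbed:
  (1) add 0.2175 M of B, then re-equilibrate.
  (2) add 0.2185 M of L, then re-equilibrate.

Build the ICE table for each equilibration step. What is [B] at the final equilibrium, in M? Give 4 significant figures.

Q₀ = 20.16 vs Keq = 0.01899 ⇒ Q>K, reverse
Step 1:
                   X          L          J          B
  init         2.374    0.02439      1.036       2.52
  Δ            1.758      0.586     -0.586     -1.172
  eq           4.132     0.6104       0.45      1.348
  solve Keq expr → x = -0.586; check Q = 0.01899
Then add 0.2175 M of B.
Step 2:
                   X          L          J          B
  init         4.132     0.6104       0.45      1.566
  Δ           0.1035    0.03451   -0.03451   -0.06901
  eq           4.235     0.6449     0.4155      1.497
  solve Keq expr → x = -0.03451; check Q = 0.01899
Then add 0.2185 M of L.
Step 3:
                   X          L          J          B
  init         4.235     0.8634     0.4155      1.497
  Δ           -0.106   -0.03534    0.03534    0.07068
  eq           4.129      0.828     0.4508      1.567
  solve Keq expr → x = 0.03534; check Q = 0.01899

[B]_eq = 1.567 M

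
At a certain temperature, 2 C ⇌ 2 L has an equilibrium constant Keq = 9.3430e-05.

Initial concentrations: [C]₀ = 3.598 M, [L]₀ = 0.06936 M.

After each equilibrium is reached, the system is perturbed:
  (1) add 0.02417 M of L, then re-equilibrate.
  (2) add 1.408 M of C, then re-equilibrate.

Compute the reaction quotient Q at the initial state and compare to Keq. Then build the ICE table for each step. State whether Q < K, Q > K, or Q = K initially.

Q₀ = 3.7162e-04 vs Keq = 9.3430e-05 ⇒ Q>K, reverse
Step 1:
                   C          L
  Initial      3.598    0.06936
  Change     0.03425   -0.03425
  Equil        3.632    0.03511
  solve Keq expr → x = -0.01713; check Q = 9.3430e-05
Then add 0.02417 M of L.
Step 2:
                   C          L
  Initial      3.632    0.05928
  Change     0.02394   -0.02394
  Equil        3.656    0.03534
  solve Keq expr → x = -0.01197; check Q = 9.3430e-05
Then add 1.408 M of C.
Step 3:
                   C          L
  Initial      5.064    0.03534
  Change    -0.01348    0.01348
  Equil        5.051    0.04882
  solve Keq expr → x = 0.00674; check Q = 9.3430e-05

Q₀ = 3.7162e-04; Q > K (proceeds reverse)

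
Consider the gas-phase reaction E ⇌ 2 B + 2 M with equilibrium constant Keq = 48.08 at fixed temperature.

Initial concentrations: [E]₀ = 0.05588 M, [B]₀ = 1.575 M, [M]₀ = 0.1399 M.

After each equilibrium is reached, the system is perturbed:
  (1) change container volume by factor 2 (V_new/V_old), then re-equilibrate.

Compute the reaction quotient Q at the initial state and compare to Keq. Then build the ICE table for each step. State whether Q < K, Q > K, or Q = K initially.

Q₀ = 0.8688 vs Keq = 48.08 ⇒ Q<K, forward
Step 1:
                   E          B          M
  I          0.05588      1.575     0.1399
  C         -0.05237     0.1047     0.1047
  E         0.003512       1.68     0.2446
  solve Keq expr → x = 0.05237; check Q = 48.08
Then change container volume by factor 2 (V_new/V_old).
Step 2:
                   E          B          M
  I         0.001756     0.8399     0.1223
  C        -0.001524   0.003048   0.003048
  E       2.3225e-04     0.8429     0.1254
  solve Keq expr → x = 0.001524; check Q = 48.08

Q₀ = 0.8688; Q < K (proceeds forward)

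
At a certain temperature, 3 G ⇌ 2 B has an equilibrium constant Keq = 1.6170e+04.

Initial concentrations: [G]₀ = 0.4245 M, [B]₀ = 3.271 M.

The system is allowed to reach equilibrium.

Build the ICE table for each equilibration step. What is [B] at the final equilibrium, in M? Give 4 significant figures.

Q₀ = 139.9 vs Keq = 1.6170e+04 ⇒ Q<K, forward
Step 1:
                  G         B
  Initial    0.4245     3.271
  Change    -0.3335    0.2223
  Equil     0.09104     3.493
  solve Keq expr → x = 0.1112; check Q = 1.6170e+04

[B]_eq = 3.493 M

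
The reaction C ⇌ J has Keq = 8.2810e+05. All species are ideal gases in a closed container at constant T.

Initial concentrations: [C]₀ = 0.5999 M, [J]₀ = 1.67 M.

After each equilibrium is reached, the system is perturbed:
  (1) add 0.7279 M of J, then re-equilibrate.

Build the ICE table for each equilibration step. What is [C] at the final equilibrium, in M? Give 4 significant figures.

Q₀ = 2.784 vs Keq = 8.2810e+05 ⇒ Q<K, forward
Step 1:
                   C          J
  I           0.5999       1.67
  C          -0.5999     0.5999
  E       2.7411e-06       2.27
  solve Keq expr → x = 0.5999; check Q = 8.2810e+05
Then add 0.7279 M of J.
Step 2:
                   C          J
  I       2.7411e-06      2.998
  C       8.7900e-07 -8.7900e-07
  E       3.6201e-06      2.998
  solve Keq expr → x = -8.7900e-07; check Q = 8.2810e+05

[C]_eq = 3.6201e-06 M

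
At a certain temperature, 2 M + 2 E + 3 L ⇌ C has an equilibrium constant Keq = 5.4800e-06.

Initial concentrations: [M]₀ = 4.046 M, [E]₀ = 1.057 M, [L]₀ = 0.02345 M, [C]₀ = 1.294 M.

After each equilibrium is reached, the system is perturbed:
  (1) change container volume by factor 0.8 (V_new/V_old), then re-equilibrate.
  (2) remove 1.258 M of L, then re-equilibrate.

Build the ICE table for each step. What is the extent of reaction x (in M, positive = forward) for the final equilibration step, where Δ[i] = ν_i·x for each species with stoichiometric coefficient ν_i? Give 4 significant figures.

x = -0.1304 M

Q₀ = 5487 vs Keq = 5.4800e-06 ⇒ Q>K, reverse
Step 1:
                  M         E         L         C
  I           4.046     1.057   0.02345     1.294
  C           2.354     2.354      3.53    -1.177
  E             6.4     3.411     3.554    0.1172
  solve Keq expr → x = -1.177; check Q = 5.4800e-06
Then change container volume by factor 0.8 (V_new/V_old).
Step 2:
                  M         E         L         C
  I               8     4.263     4.442    0.1465
  C         -0.3256   -0.3256   -0.4884    0.1628
  E           7.674     3.938     3.954    0.3093
  solve Keq expr → x = 0.1628; check Q = 5.4800e-06
Then remove 1.258 M of L.
Step 3:
                  M         E         L         C
  I           7.674     3.938     2.696    0.3093
  C          0.2608    0.2608    0.3911   -0.1304
  E           7.935     4.198     3.087    0.1789
  solve Keq expr → x = -0.1304; check Q = 5.4800e-06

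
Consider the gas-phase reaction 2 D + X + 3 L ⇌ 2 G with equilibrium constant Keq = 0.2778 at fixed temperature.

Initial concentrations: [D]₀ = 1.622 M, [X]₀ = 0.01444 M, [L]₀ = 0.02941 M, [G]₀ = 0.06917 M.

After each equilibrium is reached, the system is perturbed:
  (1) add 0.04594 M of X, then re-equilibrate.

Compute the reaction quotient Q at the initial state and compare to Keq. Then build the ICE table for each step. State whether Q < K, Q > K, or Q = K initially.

Q₀ = 4951; Q > K (proceeds reverse)

Q₀ = 4951 vs Keq = 0.2778 ⇒ Q>K, reverse
Step 1:
                    D           X           L           G
  I             1.622     0.01444     0.02941     0.06917
  C           0.06122     0.03061     0.09183    -0.06122
  E             1.683     0.04505      0.1212    0.007949
  solve Keq expr → x = -0.03061; check Q = 0.2778
Then add 0.04594 M of X.
Step 2:
                    D           X           L           G
  I             1.683     0.09099      0.1212    0.007949
  C         -0.002692   -0.001346   -0.004038    0.002692
  E             1.681     0.08964      0.1172     0.01064
  solve Keq expr → x = 0.001346; check Q = 0.2778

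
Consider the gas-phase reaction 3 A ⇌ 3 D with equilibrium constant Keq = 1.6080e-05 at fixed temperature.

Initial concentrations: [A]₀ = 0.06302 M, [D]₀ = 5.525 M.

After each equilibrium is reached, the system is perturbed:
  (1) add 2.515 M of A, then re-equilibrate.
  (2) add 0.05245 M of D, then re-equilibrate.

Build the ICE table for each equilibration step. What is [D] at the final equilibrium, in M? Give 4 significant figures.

[D]_eq = 0.2008 M

Q₀ = 6.7385e+05 vs Keq = 1.6080e-05 ⇒ Q>K, reverse
Step 1:
                   A          D
  I          0.06302      5.525
  C            5.387     -5.387
  E             5.45     0.1376
  solve Keq expr → x = -1.796; check Q = 1.6080e-05
Then add 2.515 M of A.
Step 2:
                   A          D
  I            7.965     0.1376
  C         -0.06192    0.06192
  E            7.904     0.1995
  solve Keq expr → x = 0.02064; check Q = 1.6080e-05
Then add 0.05245 M of D.
Step 3:
                   A          D
  I            7.904     0.2519
  C          0.05116   -0.05116
  E            7.955     0.2008
  solve Keq expr → x = -0.01705; check Q = 1.6080e-05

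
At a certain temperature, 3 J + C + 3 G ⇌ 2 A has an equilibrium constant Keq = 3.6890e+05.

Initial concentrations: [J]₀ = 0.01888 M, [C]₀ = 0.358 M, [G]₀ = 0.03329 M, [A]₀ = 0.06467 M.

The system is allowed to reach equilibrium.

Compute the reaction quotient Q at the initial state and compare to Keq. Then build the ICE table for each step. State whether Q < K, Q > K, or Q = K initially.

Q₀ = 4.7052e+07; Q > K (proceeds reverse)

Q₀ = 4.7052e+07 vs Keq = 3.6890e+05 ⇒ Q>K, reverse
Step 1:
                    J           C           G           A
  init        0.01888       0.358     0.03329     0.06467
  Δ           0.02513    0.008376     0.02513    -0.01675
  eq          0.04401      0.3664     0.05842     0.04792
  solve Keq expr → x = -0.008376; check Q = 3.6890e+05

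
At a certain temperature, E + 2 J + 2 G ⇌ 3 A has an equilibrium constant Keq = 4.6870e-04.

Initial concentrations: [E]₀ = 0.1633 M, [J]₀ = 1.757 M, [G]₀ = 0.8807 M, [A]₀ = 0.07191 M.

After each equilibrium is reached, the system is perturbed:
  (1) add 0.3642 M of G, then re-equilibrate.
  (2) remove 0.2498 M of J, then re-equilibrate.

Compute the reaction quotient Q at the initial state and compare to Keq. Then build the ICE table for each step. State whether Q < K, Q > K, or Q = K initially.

Q₀ = 9.5100e-04 vs Keq = 4.6870e-04 ⇒ Q>K, reverse
Step 1:
                   E          J          G          A
  I           0.1633      1.757     0.8807    0.07191
  C         0.004655   0.009311   0.009311   -0.01397
  E            0.168      1.766       0.89    0.05794
  solve Keq expr → x = -0.004655; check Q = 4.6870e-04
Then add 0.3642 M of G.
Step 2:
                   E          J          G          A
  I            0.168      1.766      1.254    0.05794
  C        -0.004543  -0.009087  -0.009087    0.01363
  E           0.1634      1.757      1.245    0.07157
  solve Keq expr → x = 0.004543; check Q = 4.6870e-04
Then remove 0.2498 M of J.
Step 3:
                   E          J          G          A
  I           0.1634      1.507      1.245    0.07157
  C         0.002135   0.004269   0.004269  -0.006404
  E           0.1655      1.512      1.249    0.06517
  solve Keq expr → x = -0.002135; check Q = 4.6870e-04

Q₀ = 9.5100e-04; Q > K (proceeds reverse)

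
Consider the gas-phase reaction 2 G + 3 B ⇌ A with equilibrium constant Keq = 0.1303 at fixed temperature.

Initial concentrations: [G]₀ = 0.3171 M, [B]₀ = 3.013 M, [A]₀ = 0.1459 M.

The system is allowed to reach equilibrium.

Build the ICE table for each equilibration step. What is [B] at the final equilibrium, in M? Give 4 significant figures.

[B]_eq = 2.899 M

Q₀ = 0.05305 vs Keq = 0.1303 ⇒ Q<K, forward
Step 1:
                  G         B         A
  I          0.3171     3.013    0.1459
  C        -0.07628   -0.1144   0.03814
  E          0.2408     2.899     0.184
  solve Keq expr → x = 0.03814; check Q = 0.1303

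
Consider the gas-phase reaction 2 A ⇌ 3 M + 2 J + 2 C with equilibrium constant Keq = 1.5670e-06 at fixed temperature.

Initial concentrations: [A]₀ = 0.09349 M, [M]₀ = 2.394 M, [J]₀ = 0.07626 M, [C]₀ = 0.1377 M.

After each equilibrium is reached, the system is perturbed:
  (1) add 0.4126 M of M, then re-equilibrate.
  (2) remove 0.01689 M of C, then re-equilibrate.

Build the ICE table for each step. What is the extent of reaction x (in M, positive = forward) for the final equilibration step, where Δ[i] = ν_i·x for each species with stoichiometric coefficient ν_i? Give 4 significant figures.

x = 1.3914e-04 M

Q₀ = 0.1731 vs Keq = 1.5670e-06 ⇒ Q>K, reverse
Step 1:
                    A           M           J           C
  Initial     0.09349       2.394     0.07626      0.1377
  Change      0.07528     -0.1129    -0.07528    -0.07528
  Equil        0.1688       2.281  9.8236e-04     0.06242
  solve Keq expr → x = -0.03764; check Q = 1.5670e-06
Then add 0.4126 M of M.
Step 2:
                    A           M           J           C
  Initial      0.1688       2.694  9.8236e-04     0.06242
  Change   2.1310e-04 -3.1965e-04 -2.1310e-04 -2.1310e-04
  Equil         0.169       2.693  7.6926e-04     0.06221
  solve Keq expr → x = -1.0655e-04; check Q = 1.5670e-06
Then remove 0.01689 M of C.
Step 3:
                    A           M           J           C
  Initial       0.169       2.693  7.6926e-04     0.04532
  Change  -2.7828e-04  4.1742e-04  2.7828e-04  2.7828e-04
  Equil        0.1687       2.694    0.001048      0.0456
  solve Keq expr → x = 1.3914e-04; check Q = 1.5670e-06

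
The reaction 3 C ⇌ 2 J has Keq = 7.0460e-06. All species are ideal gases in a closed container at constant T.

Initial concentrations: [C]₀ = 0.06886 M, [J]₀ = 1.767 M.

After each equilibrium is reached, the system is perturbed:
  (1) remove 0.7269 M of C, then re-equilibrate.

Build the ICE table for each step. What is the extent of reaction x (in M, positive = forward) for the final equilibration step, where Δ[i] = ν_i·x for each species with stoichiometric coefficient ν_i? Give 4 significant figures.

x = -0.002192 M

Q₀ = 9563 vs Keq = 7.0460e-06 ⇒ Q>K, reverse
Step 1:
                  C         J
  init      0.06886     1.767
  Δ           2.633    -1.755
  eq          2.702   0.01179
  solve Keq expr → x = -0.8776; check Q = 7.0460e-06
Then remove 0.7269 M of C.
Step 2:
                  C         J
  init        1.975   0.01179
  Δ        0.006577 -0.004384
  eq          1.981  0.007403
  solve Keq expr → x = -0.002192; check Q = 7.0460e-06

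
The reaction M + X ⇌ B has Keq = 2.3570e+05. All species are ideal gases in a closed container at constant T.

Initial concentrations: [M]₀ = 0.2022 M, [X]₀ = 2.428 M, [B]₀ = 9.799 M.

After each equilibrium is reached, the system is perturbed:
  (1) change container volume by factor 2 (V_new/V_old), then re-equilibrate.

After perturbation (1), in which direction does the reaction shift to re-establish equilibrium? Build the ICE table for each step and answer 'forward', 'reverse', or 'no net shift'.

Direction: reverse

Q₀ = 19.96 vs Keq = 2.3570e+05 ⇒ Q<K, forward
Step 1:
                    M           X           B
  I            0.2022       2.428       9.799
  C           -0.2022     -0.2022      0.2022
  E        1.9063e-05       2.226          10
  solve Keq expr → x = 0.2022; check Q = 2.3570e+05
Then change container volume by factor 2 (V_new/V_old).
Step 2:
                    M           X           B
  I        9.5317e-06       1.113       5.001
  C        9.5315e-06  9.5315e-06 -9.5315e-06
  E        1.9063e-05       1.113       5.001
  solve Keq expr → x = -9.5315e-06; check Q = 2.3570e+05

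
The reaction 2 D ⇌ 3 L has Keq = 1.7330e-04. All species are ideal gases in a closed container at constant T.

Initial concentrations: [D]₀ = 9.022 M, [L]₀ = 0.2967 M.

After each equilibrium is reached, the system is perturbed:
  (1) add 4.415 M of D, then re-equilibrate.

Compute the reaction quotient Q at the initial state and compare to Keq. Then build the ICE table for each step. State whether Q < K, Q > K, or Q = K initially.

Q₀ = 3.2088e-04 vs Keq = 1.7330e-04 ⇒ Q>K, reverse
Step 1:
                    D           L
  Initial       9.022      0.2967
  Change      0.03629    -0.05443
  Equil         9.058      0.2423
  solve Keq expr → x = -0.01814; check Q = 1.7330e-04
Then add 4.415 M of D.
Step 2:
                    D           L
  Initial       13.47      0.2423
  Change     -0.04844     0.07266
  Equil         13.42      0.3149
  solve Keq expr → x = 0.02422; check Q = 1.7330e-04

Q₀ = 3.2088e-04; Q > K (proceeds reverse)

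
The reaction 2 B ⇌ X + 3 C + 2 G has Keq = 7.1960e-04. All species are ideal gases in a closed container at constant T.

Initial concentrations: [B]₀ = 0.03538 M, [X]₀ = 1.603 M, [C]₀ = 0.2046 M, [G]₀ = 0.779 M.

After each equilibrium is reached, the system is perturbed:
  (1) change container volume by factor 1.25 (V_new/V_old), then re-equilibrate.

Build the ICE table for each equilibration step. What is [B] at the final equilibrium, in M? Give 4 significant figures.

Q₀ = 6.656 vs Keq = 7.1960e-04 ⇒ Q>K, reverse
Step 1:
                   B          X          C          G
  I          0.03538      1.603     0.2046      0.779
  C            0.117   -0.05849    -0.1755     -0.117
  E           0.1524      1.545    0.02912      0.662
  solve Keq expr → x = -0.05849; check Q = 7.1960e-04
Then change container volume by factor 1.25 (V_new/V_old).
Step 2:
                   B          X          C          G
  I           0.1219      1.236    0.02329     0.5296
  C        -0.004707   0.002353    0.00706   0.004707
  E           0.1172      1.238    0.03035     0.5343
  solve Keq expr → x = 0.002353; check Q = 7.1960e-04

[B]_eq = 0.1172 M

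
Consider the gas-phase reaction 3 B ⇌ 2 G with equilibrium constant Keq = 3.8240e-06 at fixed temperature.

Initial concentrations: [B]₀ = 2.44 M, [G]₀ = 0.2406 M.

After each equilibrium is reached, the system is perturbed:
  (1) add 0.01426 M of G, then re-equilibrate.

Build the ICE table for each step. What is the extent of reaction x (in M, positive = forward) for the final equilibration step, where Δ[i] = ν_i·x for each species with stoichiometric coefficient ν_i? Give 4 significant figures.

Q₀ = 0.003985 vs Keq = 3.8240e-06 ⇒ Q>K, reverse
Step 1:
                    B           G
  I              2.44      0.2406
  C            0.3473     -0.2315
  E             2.787      0.0091
  solve Keq expr → x = -0.1158; check Q = 3.8240e-06
Then add 0.01426 M of G.
Step 2:
                    B           G
  I             2.787     0.02336
  C           0.02123    -0.01416
  E             2.808    0.009204
  solve Keq expr → x = -0.007078; check Q = 3.8240e-06

x = -0.007078 M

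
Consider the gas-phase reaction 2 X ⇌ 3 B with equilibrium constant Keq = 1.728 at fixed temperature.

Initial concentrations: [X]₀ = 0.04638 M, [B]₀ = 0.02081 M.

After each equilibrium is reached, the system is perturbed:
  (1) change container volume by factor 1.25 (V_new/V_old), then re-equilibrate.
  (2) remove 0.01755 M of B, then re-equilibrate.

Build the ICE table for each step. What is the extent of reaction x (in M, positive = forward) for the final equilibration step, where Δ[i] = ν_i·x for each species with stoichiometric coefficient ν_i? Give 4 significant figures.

x = 0.001624 M

Q₀ = 0.004189 vs Keq = 1.728 ⇒ Q<K, forward
Step 1:
                   X          B
  init       0.04638    0.02081
  Δ         -0.03245    0.04867
  eq         0.01393    0.06948
  solve Keq expr → x = 0.01622; check Q = 1.728
Then change container volume by factor 1.25 (V_new/V_old).
Step 2:
                   X          B
  init       0.01115    0.05558
  Δ       -8.3704e-04   0.001256
  eq         0.01031    0.05684
  solve Keq expr → x = 4.1852e-04; check Q = 1.728
Then remove 0.01755 M of B.
Step 3:
                   X          B
  init       0.01031    0.03929
  Δ        -0.003249   0.004873
  eq         0.00706    0.04416
  solve Keq expr → x = 0.001624; check Q = 1.728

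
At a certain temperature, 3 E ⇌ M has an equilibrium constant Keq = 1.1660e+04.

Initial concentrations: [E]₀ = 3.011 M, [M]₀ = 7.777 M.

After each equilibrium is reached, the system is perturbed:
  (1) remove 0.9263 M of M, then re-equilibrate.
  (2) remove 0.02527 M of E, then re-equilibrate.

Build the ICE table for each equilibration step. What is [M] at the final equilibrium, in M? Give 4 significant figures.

Q₀ = 0.2849 vs Keq = 1.1660e+04 ⇒ Q<K, forward
Step 1:
                    E           M
  init          3.011       7.777
  Δ             -2.92      0.9734
  eq          0.09087        8.75
  solve Keq expr → x = 0.9734; check Q = 1.1660e+04
Then remove 0.9263 M of M.
Step 2:
                    E           M
  init        0.09087       7.824
  Δ         -0.003323    0.001108
  eq          0.08755       7.825
  solve Keq expr → x = 0.001108; check Q = 1.1660e+04
Then remove 0.02527 M of E.
Step 3:
                    E           M
  init        0.06228       7.825
  Δ           0.02524   -0.008413
  eq          0.08752       7.817
  solve Keq expr → x = -0.008413; check Q = 1.1660e+04

[M]_eq = 7.817 M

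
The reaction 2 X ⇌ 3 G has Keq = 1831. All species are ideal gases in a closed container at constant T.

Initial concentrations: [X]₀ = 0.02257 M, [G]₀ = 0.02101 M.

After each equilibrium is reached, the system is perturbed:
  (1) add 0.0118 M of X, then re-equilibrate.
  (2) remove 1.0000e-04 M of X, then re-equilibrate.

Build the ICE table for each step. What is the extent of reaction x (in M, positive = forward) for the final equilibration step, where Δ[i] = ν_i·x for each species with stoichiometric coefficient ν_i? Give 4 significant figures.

Q₀ = 0.01821 vs Keq = 1831 ⇒ Q<K, forward
Step 1:
                    X           G
  init        0.02257     0.02101
  Δ          -0.02227     0.03341
  eq       2.9668e-04     0.05442
  solve Keq expr → x = 0.01114; check Q = 1831
Then add 0.0118 M of X.
Step 2:
                    X           G
  init         0.0121     0.05442
  Δ          -0.01165     0.01747
  eq       4.5046e-04     0.07189
  solve Keq expr → x = 0.005823; check Q = 1831
Then remove 1.0000e-04 M of X.
Step 3:
                    X           G
  init     3.5046e-04     0.07189
  Δ        9.8610e-05 -1.4792e-04
  eq       4.4907e-04     0.07174
  solve Keq expr → x = -4.9305e-05; check Q = 1831

x = -4.9305e-05 M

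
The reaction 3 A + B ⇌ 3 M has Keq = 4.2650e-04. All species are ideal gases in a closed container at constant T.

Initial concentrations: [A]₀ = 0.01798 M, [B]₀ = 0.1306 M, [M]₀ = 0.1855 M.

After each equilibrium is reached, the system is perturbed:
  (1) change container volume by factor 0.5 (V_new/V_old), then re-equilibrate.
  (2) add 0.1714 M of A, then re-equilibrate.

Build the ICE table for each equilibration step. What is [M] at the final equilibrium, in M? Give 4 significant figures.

[M]_eq = 0.02978 M

Q₀ = 8409 vs Keq = 4.2650e-04 ⇒ Q>K, reverse
Step 1:
                    A           B           M
  Initial     0.01798      0.1306      0.1855
  Change       0.1771     0.05902     -0.1771
  Equil         0.195      0.1896    0.008435
  solve Keq expr → x = -0.05902; check Q = 4.2650e-04
Then change container volume by factor 0.5 (V_new/V_old).
Step 2:
                    A           B           M
  Initial      0.3901      0.3792     0.01687
  Change    -0.004134   -0.001378    0.004134
  Equil         0.386      0.3779       0.021
  solve Keq expr → x = 0.001378; check Q = 4.2650e-04
Then add 0.1714 M of A.
Step 3:
                    A           B           M
  Initial      0.5574      0.3779       0.021
  Change    -0.008773   -0.002924    0.008773
  Equil        0.5486      0.3749     0.02978
  solve Keq expr → x = 0.002924; check Q = 4.2650e-04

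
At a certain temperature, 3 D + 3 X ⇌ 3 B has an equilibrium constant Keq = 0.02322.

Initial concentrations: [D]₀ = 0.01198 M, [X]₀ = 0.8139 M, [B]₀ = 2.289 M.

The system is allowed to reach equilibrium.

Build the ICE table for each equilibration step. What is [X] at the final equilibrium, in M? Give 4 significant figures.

[X]_eq = 2.213 M

Q₀ = 1.2938e+07 vs Keq = 0.02322 ⇒ Q>K, reverse
Step 1:
                   D          X          B
  Initial    0.01198     0.8139      2.289
  Change       1.399      1.399     -1.399
  Equil        1.411      2.213     0.8904
  solve Keq expr → x = -0.4662; check Q = 0.02322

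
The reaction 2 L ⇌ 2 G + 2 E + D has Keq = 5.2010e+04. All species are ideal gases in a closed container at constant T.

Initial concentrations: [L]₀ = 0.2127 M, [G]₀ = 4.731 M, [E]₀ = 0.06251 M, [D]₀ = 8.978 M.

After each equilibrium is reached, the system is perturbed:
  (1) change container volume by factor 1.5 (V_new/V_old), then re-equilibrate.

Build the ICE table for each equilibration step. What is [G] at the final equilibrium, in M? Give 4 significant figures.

Q₀ = 17.36 vs Keq = 5.2010e+04 ⇒ Q<K, forward
Step 1:
                   L          G          E          D
  Initial     0.2127      4.731    0.06251      8.978
  Change     -0.1959     0.1959     0.1959    0.09794
  Equil      0.01682      4.927     0.2584      9.076
  solve Keq expr → x = 0.09794; check Q = 5.2010e+04
Then change container volume by factor 1.5 (V_new/V_old).
Step 2:
                   L          G          E          D
  Initial    0.01121      3.285     0.1723      6.051
  Change   -0.004924   0.004924   0.004924   0.002462
  Equil     0.006288       3.29     0.1772      6.053
  solve Keq expr → x = 0.002462; check Q = 5.2010e+04

[G]_eq = 3.29 M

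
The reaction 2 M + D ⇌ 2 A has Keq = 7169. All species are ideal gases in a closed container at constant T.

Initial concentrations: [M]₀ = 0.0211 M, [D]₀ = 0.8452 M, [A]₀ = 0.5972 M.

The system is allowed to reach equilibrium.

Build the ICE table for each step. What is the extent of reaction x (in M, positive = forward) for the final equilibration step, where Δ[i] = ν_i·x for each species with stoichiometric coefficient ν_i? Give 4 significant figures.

Q₀ = 947.8 vs Keq = 7169 ⇒ Q<K, forward
Step 1:
                   M          D          A
  init        0.0211     0.8452     0.5972
  Δ         -0.01323  -0.006614    0.01323
  eq        0.007873     0.8386     0.6104
  solve Keq expr → x = 0.006614; check Q = 7169

x = 0.006614 M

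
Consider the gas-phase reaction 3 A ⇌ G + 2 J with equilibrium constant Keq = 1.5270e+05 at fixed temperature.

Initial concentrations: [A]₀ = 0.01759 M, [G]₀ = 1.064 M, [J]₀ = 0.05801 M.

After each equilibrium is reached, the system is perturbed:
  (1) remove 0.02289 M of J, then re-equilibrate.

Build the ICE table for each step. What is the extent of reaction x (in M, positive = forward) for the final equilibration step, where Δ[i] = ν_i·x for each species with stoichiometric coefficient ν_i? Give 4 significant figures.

x = 2.4884e-04 M

Q₀ = 657.9 vs Keq = 1.5270e+05 ⇒ Q<K, forward
Step 1:
                  A         G         J
  I         0.01759     1.064   0.05801
  C        -0.01442  0.004805   0.00961
  E        0.003175     1.069   0.06762
  solve Keq expr → x = 0.004805; check Q = 1.5270e+05
Then remove 0.02289 M of J.
Step 2:
                  A         G         J
  I        0.003175     1.069   0.04473
  C       -7.4653e-04 2.4884e-04 4.9769e-04
  E        0.002428     1.069   0.04523
  solve Keq expr → x = 2.4884e-04; check Q = 1.5270e+05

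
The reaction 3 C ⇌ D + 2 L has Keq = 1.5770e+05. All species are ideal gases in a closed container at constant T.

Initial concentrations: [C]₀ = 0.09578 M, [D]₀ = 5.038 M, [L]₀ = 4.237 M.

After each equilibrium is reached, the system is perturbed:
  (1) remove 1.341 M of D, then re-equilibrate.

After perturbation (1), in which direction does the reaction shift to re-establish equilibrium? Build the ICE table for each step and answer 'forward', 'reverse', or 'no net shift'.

Direction: forward

Q₀ = 1.0293e+05 vs Keq = 1.5770e+05 ⇒ Q<K, forward
Step 1:
                  C         D         L
  init      0.09578     5.038     4.237
  Δ        -0.01256  0.004188  0.008376
  eq        0.08322     5.042     4.245
  solve Keq expr → x = 0.004188; check Q = 1.5770e+05
Then remove 1.341 M of D.
Step 2:
                  C         D         L
  init      0.08322     3.701     4.245
  Δ       -0.008068  0.002689  0.005378
  eq        0.07515     3.704     4.251
  solve Keq expr → x = 0.002689; check Q = 1.5770e+05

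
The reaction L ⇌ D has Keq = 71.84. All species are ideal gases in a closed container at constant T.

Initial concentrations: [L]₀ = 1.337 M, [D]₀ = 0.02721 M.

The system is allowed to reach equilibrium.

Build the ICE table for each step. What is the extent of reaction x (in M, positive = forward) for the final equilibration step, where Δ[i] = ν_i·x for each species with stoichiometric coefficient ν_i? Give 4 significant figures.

Q₀ = 0.02035 vs Keq = 71.84 ⇒ Q<K, forward
Step 1:
                   L          D
  I            1.337    0.02721
  C           -1.318      1.318
  E          0.01873      1.345
  solve Keq expr → x = 1.318; check Q = 71.84

x = 1.318 M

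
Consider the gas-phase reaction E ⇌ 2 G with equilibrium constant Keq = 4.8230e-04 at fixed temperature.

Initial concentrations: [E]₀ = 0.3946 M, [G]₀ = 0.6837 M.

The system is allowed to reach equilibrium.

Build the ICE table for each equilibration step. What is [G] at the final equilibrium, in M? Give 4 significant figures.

Q₀ = 1.185 vs Keq = 4.8230e-04 ⇒ Q>K, reverse
Step 1:
                   E          G
  I           0.3946     0.6837
  C           0.3325     -0.665
  E           0.7271    0.01873
  solve Keq expr → x = -0.3325; check Q = 4.8230e-04

[G]_eq = 0.01873 M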